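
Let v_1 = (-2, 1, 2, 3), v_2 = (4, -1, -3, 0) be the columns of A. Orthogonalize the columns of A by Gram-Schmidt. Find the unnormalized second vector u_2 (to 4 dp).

u_2 = (2.3333, -0.1667, -1.3333, 2.5000)

v_1 = (-2, 1, 2, 3); ‖v_1‖ = 4.2426, so q_1 = (-0.4714, 0.2357, 0.4714, 0.7071).
q_1·v_2 = (-0.4714)·4 + 0.2357·(-1) + 0.4714·(-3) + 0.7071·0 = -3.5355.
u_2 = v_2 + 3.5355·q_1 = (2.3333, -0.1667, -1.3333, 2.5000).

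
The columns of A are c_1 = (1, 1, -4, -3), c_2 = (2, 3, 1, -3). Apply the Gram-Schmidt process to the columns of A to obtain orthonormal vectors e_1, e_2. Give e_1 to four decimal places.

e_1 = c_1/‖c_1‖ = (1, 1, -4, -3)/5.1962 = (0.1925, 0.1925, -0.7698, -0.5774).

e_1 = (0.1925, 0.1925, -0.7698, -0.5774)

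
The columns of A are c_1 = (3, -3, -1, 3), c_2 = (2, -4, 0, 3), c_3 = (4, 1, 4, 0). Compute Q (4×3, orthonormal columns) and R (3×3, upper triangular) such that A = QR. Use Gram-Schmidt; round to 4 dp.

Q = [[0.5669, -0.5186, 0.5697], [-0.5669, -0.6430, 0.2177], [-0.1890, 0.5601, 0.7874], [0.5669, 0.0622, -0.0896]], R = [[5.2915, 5.1025, 0.9449], [0.0000, 1.7217, -0.4771], [0.0000, 0.0000, 5.6462]]

e_1 = c_1/‖c_1‖ = (3, -3, -1, 3)/5.2915 = (0.5669, -0.5669, -0.1890, 0.5669).
r_{12} = e_1·c_2 = 5.1025.
u_2 = c_2 − 5.1025·e_1 = (-0.8929, -1.1071, 0.9643, 0.1071).
‖u_2‖ = 1.7217, so e_2 = (-0.5186, -0.6430, 0.5601, 0.0622).
r_{13} = e_1·c_3 = 0.9449; r_{23} = e_2·c_3 = -0.4771.
u_3 = c_3 − 0.9449·e_1 + 0.4771·e_2 = (3.2169, 1.2289, 4.4458, -0.5060).
‖u_3‖ = 5.6462, so e_3 = (0.5697, 0.2177, 0.7874, -0.0896).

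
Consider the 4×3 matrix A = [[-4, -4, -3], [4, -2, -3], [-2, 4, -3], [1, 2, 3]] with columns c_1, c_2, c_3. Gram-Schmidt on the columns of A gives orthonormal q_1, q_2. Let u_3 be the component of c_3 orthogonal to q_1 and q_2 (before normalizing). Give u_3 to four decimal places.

q_1 = c_1/‖c_1‖ = (-4, 4, -2, 1)/6.0828 = (-0.6576, 0.6576, -0.3288, 0.1644).
r_{12} = q_1·c_2 = 0.3288.
u_2 = c_2 − 0.3288·q_1 = (-3.7838, -2.2162, 4.1081, 1.9459).
‖u_2‖ = 6.3160, so q_2 = (-0.5991, -0.3509, 0.6504, 0.3081).
r_{13} = q_1·c_3 = 1.4796; r_{23} = q_2·c_3 = 1.8229.
u_3 = c_3 − 1.4796·q_1 − 1.8229·q_2 = (-0.9350, -3.3333, -3.6992, 2.1951).

u_3 = (-0.9350, -3.3333, -3.6992, 2.1951)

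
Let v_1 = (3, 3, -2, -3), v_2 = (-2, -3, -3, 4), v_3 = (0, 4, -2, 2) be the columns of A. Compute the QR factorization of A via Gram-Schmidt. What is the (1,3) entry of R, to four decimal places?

r_{13} = 1.7961

q_1 = v_1/‖v_1‖ = (3, 3, -2, -3)/5.5678 = (0.5388, 0.5388, -0.3592, -0.5388).
r_{13} = q_1·v_3 = 1.7961.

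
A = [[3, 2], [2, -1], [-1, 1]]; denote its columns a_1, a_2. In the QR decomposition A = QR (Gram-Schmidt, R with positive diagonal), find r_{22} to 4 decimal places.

r_{22} = 2.3146

q_1 = a_1/‖a_1‖ = (3, 2, -1)/3.7417 = (0.8018, 0.5345, -0.2673).
r_{12} = q_1·a_2 = 0.8018.
u_2 = a_2 − 0.8018·q_1 = (1.3571, -1.4286, 1.2143).
r_{22} = ‖u_2‖ = 2.3146.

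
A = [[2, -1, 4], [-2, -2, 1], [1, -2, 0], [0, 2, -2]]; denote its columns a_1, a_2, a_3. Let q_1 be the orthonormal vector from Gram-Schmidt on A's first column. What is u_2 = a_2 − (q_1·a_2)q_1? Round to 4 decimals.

a_1 = (2, -2, 1, 0); ‖a_1‖ = 3.0000, so q_1 = (0.6667, -0.6667, 0.3333, 0.0000).
q_1·a_2 = 0.6667·(-1) + (-0.6667)·(-2) + 0.3333·(-2) + 0.0000·2 = 0.0000.
u_2 = a_2 + 0.0000·q_1 = (-1.0000, -2.0000, -2.0000, 2.0000).

u_2 = (-1.0000, -2.0000, -2.0000, 2.0000)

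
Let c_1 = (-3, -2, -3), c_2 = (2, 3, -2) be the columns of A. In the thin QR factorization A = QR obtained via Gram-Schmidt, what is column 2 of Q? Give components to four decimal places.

q_2 = (0.3015, 0.6262, -0.7190)

q_1 = c_1/‖c_1‖ = (-3, -2, -3)/4.6904 = (-0.6396, -0.4264, -0.6396).
r_{12} = q_1·c_2 = -1.2792.
u_2 = c_2 + 1.2792·q_1 = (1.1818, 2.4545, -2.8182).
‖u_2‖ = 3.9196, so q_2 = (0.3015, 0.6262, -0.7190).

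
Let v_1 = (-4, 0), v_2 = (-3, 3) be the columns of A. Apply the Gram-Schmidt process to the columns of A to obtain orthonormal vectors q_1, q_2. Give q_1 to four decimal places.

q_1 = (-1.0000, 0.0000)

v_1 = (-4, 0); ‖v_1‖ = 4.0000, so q_1 = (-1.0000, 0.0000).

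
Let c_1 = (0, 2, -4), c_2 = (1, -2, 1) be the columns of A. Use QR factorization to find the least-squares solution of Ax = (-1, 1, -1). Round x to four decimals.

q_1 = c_1/‖c_1‖ = (0, 2, -4)/4.4721 = (0.0000, 0.4472, -0.8944).
r_{12} = q_1·c_2 = -1.7889.
u_2 = c_2 + 1.7889·q_1 = (1.0000, -1.2000, -0.6000).
‖u_2‖ = 1.6733, so q_2 = (0.5976, -0.7171, -0.3586).
Qᵀb = (1.3416, -0.9562).
Back-substitute: x_2 = -0.9562/1.6733 = -0.5714.
x_1 = (1.3416 + 1.7889·(-0.5714))/4.4721 = 0.0714.

x = (0.0714, -0.5714)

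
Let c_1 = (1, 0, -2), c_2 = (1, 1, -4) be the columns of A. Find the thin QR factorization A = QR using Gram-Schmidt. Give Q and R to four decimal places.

Q = [[0.4472, -0.5963], [0.0000, 0.7454], [-0.8944, -0.2981]], R = [[2.2361, 4.0249], [0.0000, 1.3416]]

q_1 = c_1/‖c_1‖ = (1, 0, -2)/2.2361 = (0.4472, 0.0000, -0.8944).
r_{12} = q_1·c_2 = 4.0249.
u_2 = c_2 − 4.0249·q_1 = (-0.8000, 1.0000, -0.4000).
‖u_2‖ = 1.3416, so q_2 = (-0.5963, 0.7454, -0.2981).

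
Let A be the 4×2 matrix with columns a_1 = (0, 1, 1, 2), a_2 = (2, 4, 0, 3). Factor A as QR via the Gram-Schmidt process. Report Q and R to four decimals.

q_1 = a_1/‖a_1‖ = (0, 1, 1, 2)/2.4495 = (0.0000, 0.4082, 0.4082, 0.8165).
r_{12} = q_1·a_2 = 4.0825.
u_2 = a_2 − 4.0825·q_1 = (2.0000, 2.3333, -1.6667, -0.3333).
‖u_2‖ = 3.5119, so q_2 = (0.5695, 0.6644, -0.4746, -0.0949).

Q = [[0.0000, 0.5695], [0.4082, 0.6644], [0.4082, -0.4746], [0.8165, -0.0949]], R = [[2.4495, 4.0825], [0.0000, 3.5119]]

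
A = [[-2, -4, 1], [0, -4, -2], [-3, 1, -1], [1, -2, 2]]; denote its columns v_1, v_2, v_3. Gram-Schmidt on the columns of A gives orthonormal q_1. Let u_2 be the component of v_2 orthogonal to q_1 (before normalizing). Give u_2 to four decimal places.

q_1 = v_1/‖v_1‖ = (-2, 0, -3, 1)/3.7417 = (-0.5345, 0.0000, -0.8018, 0.2673).
r_{12} = q_1·v_2 = 0.8018.
u_2 = v_2 − 0.8018·q_1 = (-3.5714, -4.0000, 1.6429, -2.2143).

u_2 = (-3.5714, -4.0000, 1.6429, -2.2143)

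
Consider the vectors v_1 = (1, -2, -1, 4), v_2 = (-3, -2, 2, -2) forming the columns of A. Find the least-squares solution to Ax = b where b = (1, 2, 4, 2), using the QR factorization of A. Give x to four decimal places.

x = (-0.0157, -0.1496)

e_1 = v_1/‖v_1‖ = (1, -2, -1, 4)/4.6904 = (0.2132, -0.4264, -0.2132, 0.8528).
r_{12} = e_1·v_2 = -1.9188.
u_2 = v_2 + 1.9188·e_1 = (-2.5909, -2.8182, 1.5909, -0.3636).
‖u_2‖ = 4.1615, so e_2 = (-0.6226, -0.6772, 0.3823, -0.0874).
Qᵀb = (0.2132, -0.6226).
Back-substitute: x_2 = -0.6226/4.1615 = -0.1496.
x_1 = (0.2132 + 1.9188·(-0.1496))/4.6904 = -0.0157.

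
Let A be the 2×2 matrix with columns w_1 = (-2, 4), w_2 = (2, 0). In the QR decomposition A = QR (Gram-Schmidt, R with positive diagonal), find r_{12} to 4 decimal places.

r_{12} = -0.8944

q_1 = w_1/‖w_1‖ = (-2, 4)/4.4721 = (-0.4472, 0.8944).
r_{12} = q_1·w_2 = -0.8944.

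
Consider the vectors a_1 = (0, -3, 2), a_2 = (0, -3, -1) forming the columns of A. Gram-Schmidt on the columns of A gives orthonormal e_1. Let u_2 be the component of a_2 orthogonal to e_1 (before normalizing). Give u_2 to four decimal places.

u_2 = (0.0000, -1.3846, -2.0769)

e_1 = a_1/‖a_1‖ = (0, -3, 2)/3.6056 = (0.0000, -0.8321, 0.5547).
r_{12} = e_1·a_2 = 1.9415.
u_2 = a_2 − 1.9415·e_1 = (0.0000, -1.3846, -2.0769).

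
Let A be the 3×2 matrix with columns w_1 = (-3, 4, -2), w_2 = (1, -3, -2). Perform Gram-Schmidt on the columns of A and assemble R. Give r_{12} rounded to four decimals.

r_{12} = -2.0426

w_1 = (-3, 4, -2); ‖w_1‖ = 5.3852, so e_1 = (-0.5571, 0.7428, -0.3714).
r_{12} = e_1·w_2 = -2.0426.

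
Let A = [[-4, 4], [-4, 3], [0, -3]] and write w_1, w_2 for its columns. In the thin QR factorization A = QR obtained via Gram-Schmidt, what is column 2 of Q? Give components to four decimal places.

e_2 = (0.1622, -0.1622, -0.9733)

w_1 = (-4, -4, 0); ‖w_1‖ = 5.6569, so e_1 = (-0.7071, -0.7071, 0.0000).
e_1·w_2 = (-0.7071)·4 + (-0.7071)·3 + 0.0000·(-3) = -4.9497.
u_2 = w_2 + 4.9497·e_1 = (0.5000, -0.5000, -3.0000).
‖u_2‖ = 3.0822, so e_2 = (0.1622, -0.1622, -0.9733).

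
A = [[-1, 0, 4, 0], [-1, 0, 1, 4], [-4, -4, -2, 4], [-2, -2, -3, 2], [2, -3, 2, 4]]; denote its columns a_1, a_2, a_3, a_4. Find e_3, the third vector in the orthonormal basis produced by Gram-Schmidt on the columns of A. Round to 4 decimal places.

a_1 = (-1, -1, -4, -2, 2); ‖a_1‖ = 5.0990, so e_1 = (-0.1961, -0.1961, -0.7845, -0.3922, 0.3922).
e_1·a_2 = (-0.1961)·0 + (-0.1961)·0 + (-0.7845)·(-4) + (-0.3922)·(-2) + 0.3922·(-3) = 2.7456.
u_2 = a_2 − 2.7456·e_1 = (0.5385, 0.5385, -1.8462, -0.9231, -4.0769).
‖u_2‖ = 4.6327, so e_2 = (0.1162, 0.1162, -0.3985, -0.1993, -0.8800).
e_1·a_3 = (-0.1961)·4 + (-0.1961)·1 + (-0.7845)·(-2) + (-0.3922)·(-3) + 0.3922·2 = 2.5495; e_2·a_3 = 0.1162·4 + 0.1162·1 + (-0.3985)·(-2) + (-0.1993)·(-3) + (-0.8800)·2 = 0.2159.
u_3 = a_3 − 2.5495·e_1 − 0.2159·e_2 = (4.4749, 1.4749, 0.0860, -1.9570, 1.1900).
‖u_3‖ = 5.2396, so e_3 = (0.8541, 0.2815, 0.0164, -0.3735, 0.2271).

e_3 = (0.8541, 0.2815, 0.0164, -0.3735, 0.2271)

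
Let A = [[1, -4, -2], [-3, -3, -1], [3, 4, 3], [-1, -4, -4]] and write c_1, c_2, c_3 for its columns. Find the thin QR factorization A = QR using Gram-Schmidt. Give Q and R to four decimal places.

c_1 = (1, -3, 3, -1); ‖c_1‖ = 4.4721, so q_1 = (0.2236, -0.6708, 0.6708, -0.2236).
q_1·c_2 = 0.2236·(-4) + (-0.6708)·(-3) + 0.6708·4 + (-0.2236)·(-4) = 4.6957.
u_2 = c_2 − 4.6957·q_1 = (-5.0500, 0.1500, 0.8500, -2.9500).
‖u_2‖ = 5.9119, so q_2 = (-0.8542, 0.0254, 0.1438, -0.4990).
q_1·c_3 = 0.2236·(-2) + (-0.6708)·(-1) + 0.6708·3 + (-0.2236)·(-4) = 3.1305; q_2·c_3 = (-0.8542)·(-2) + 0.0254·(-1) + 0.1438·3 + (-0.4990)·(-4) = 4.1104.
u_3 = c_3 − 3.1305·q_1 − 4.1104·q_2 = (0.8112, 0.9957, 0.3090, -1.2489).
‖u_3‖ = 1.8179, so q_3 = (0.4462, 0.5477, 0.1700, -0.6870).

Q = [[0.2236, -0.8542, 0.4462], [-0.6708, 0.0254, 0.5477], [0.6708, 0.1438, 0.1700], [-0.2236, -0.4990, -0.6870]], R = [[4.4721, 4.6957, 3.1305], [0.0000, 5.9119, 4.1104], [0.0000, 0.0000, 1.8179]]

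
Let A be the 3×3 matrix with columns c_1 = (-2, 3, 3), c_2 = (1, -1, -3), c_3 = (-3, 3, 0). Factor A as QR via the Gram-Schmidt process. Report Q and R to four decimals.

Q = [[-0.4264, -0.1886, -0.8847], [0.6396, 0.6287, -0.4423], [0.6396, -0.7544, -0.1474]], R = [[4.6904, -2.9848, 3.1980], [0.0000, 1.4460, 2.4519], [0.0000, 0.0000, 1.3270]]

c_1 = (-2, 3, 3); ‖c_1‖ = 4.6904, so q_1 = (-0.4264, 0.6396, 0.6396).
q_1·c_2 = (-0.4264)·1 + 0.6396·(-1) + 0.6396·(-3) = -2.9848.
u_2 = c_2 + 2.9848·q_1 = (-0.2727, 0.9091, -1.0909).
‖u_2‖ = 1.4460, so q_2 = (-0.1886, 0.6287, -0.7544).
q_1·c_3 = (-0.4264)·(-3) + 0.6396·3 + 0.6396·0 = 3.1980; q_2·c_3 = (-0.1886)·(-3) + 0.6287·3 + (-0.7544)·0 = 2.4519.
u_3 = c_3 − 3.1980·q_1 − 2.4519·q_2 = (-1.1739, -0.5870, -0.1957).
‖u_3‖ = 1.3270, so q_3 = (-0.8847, -0.4423, -0.1474).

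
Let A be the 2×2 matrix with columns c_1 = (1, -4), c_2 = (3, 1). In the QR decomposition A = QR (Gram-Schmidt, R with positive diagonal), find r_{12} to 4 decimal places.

r_{12} = -0.2425

c_1 = (1, -4); ‖c_1‖ = 4.1231, so q_1 = (0.2425, -0.9701).
r_{12} = q_1·c_2 = -0.2425.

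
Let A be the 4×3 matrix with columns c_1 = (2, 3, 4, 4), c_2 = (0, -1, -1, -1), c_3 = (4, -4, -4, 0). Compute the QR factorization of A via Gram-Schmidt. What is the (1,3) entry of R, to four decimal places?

r_{13} = -2.9814

e_1 = c_1/‖c_1‖ = (2, 3, 4, 4)/6.7082 = (0.2981, 0.4472, 0.5963, 0.5963).
r_{13} = e_1·c_3 = -2.9814.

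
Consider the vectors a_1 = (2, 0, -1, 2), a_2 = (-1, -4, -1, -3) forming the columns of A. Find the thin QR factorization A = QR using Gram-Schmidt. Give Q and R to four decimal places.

Q = [[0.6667, 0.1197], [0.0000, -0.8615], [-0.3333, -0.3829], [0.6667, -0.3111]], R = [[3.0000, -2.3333], [0.0000, 4.6428]]

e_1 = a_1/‖a_1‖ = (2, 0, -1, 2)/3.0000 = (0.6667, 0.0000, -0.3333, 0.6667).
r_{12} = e_1·a_2 = -2.3333.
u_2 = a_2 + 2.3333·e_1 = (0.5556, -4.0000, -1.7778, -1.4444).
‖u_2‖ = 4.6428, so e_2 = (0.1197, -0.8615, -0.3829, -0.3111).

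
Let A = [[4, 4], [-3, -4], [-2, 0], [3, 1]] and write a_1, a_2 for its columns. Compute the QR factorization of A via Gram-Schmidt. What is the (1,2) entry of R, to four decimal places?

r_{12} = 5.0289

a_1 = (4, -3, -2, 3); ‖a_1‖ = 6.1644, so e_1 = (0.6489, -0.4867, -0.3244, 0.4867).
r_{12} = e_1·a_2 = 5.0289.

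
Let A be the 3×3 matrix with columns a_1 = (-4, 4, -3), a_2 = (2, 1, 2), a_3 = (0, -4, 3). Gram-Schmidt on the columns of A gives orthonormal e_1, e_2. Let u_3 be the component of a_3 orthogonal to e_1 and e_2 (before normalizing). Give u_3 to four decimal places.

a_1 = (-4, 4, -3); ‖a_1‖ = 6.4031, so e_1 = (-0.6247, 0.6247, -0.4685).
e_1·a_2 = (-0.6247)·2 + 0.6247·1 + (-0.4685)·2 = -1.5617.
u_2 = a_2 + 1.5617·e_1 = (1.0244, 1.9756, 1.2683).
‖u_2‖ = 2.5614, so e_2 = (0.3999, 0.7713, 0.4951).
e_1·a_3 = (-0.6247)·0 + 0.6247·(-4) + (-0.4685)·3 = -3.9043; e_2·a_3 = 0.3999·0 + 0.7713·(-4) + 0.4951·3 = -1.5997.
u_3 = a_3 + 3.9043·e_1 + 1.5997·e_2 = (-1.7993, -0.3271, 1.9628).

u_3 = (-1.7993, -0.3271, 1.9628)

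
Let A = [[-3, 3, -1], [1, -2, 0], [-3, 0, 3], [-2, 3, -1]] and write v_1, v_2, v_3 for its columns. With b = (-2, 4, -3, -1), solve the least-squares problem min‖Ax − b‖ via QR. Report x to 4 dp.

x = (-1.0256, -2.1330, -2.0818)

v_1 = (-3, 1, -3, -2); ‖v_1‖ = 4.7958, so e_1 = (-0.6255, 0.2085, -0.6255, -0.4170).
e_1·v_2 = (-0.6255)·3 + 0.2085·(-2) + (-0.6255)·0 + (-0.4170)·3 = -3.5447.
u_2 = v_2 + 3.5447·e_1 = (0.7826, -1.2609, -2.2174, 1.5217).
‖u_2‖ = 3.0716, so e_2 = (0.2548, -0.4105, -0.7219, 0.4954).
e_1·v_3 = (-0.6255)·(-1) + 0.2085·0 + (-0.6255)·3 + (-0.4170)·(-1) = -0.8341; e_2·v_3 = 0.2548·(-1) + (-0.4105)·0 + (-0.7219)·3 + 0.4954·(-1) = -2.9159.
u_3 = v_3 + 0.8341·e_1 + 2.9159·e_2 = (-0.7788, -1.0230, 0.3733, 0.0968).
‖u_3‖ = 1.3423, so e_3 = (-0.5802, -0.7621, 0.2781, 0.0721).
Qᵀb = (4.3788, -0.4813, -2.7945).
Back-substitute: x_3 = -2.7945/1.3423 = -2.0818.
x_2 = (-0.4813 + 2.9159·(-2.0818))/3.0716 = -2.1330.
x_1 = (4.3788 + 3.5447·(-2.1330) + 0.8341·(-2.0818))/4.7958 = -1.0256.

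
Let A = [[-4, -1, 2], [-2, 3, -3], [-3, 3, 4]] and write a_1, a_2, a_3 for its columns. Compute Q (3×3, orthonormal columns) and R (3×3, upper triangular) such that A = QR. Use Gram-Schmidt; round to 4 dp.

Q = [[-0.7428, -0.6537, -0.1447], [-0.3714, 0.5821, -0.7234], [-0.5571, 0.4836, 0.6751]], R = [[5.3852, -2.0426, -2.5997], [0.0000, 3.8507, -1.1194], [0.0000, 0.0000, 4.5813]]

a_1 = (-4, -2, -3); ‖a_1‖ = 5.3852, so q_1 = (-0.7428, -0.3714, -0.5571).
q_1·a_2 = (-0.7428)·(-1) + (-0.3714)·3 + (-0.5571)·3 = -2.0426.
u_2 = a_2 + 2.0426·q_1 = (-2.5172, 2.2414, 1.8621).
‖u_2‖ = 3.8507, so q_2 = (-0.6537, 0.5821, 0.4836).
q_1·a_3 = (-0.7428)·2 + (-0.3714)·(-3) + (-0.5571)·4 = -2.5997; q_2·a_3 = (-0.6537)·2 + 0.5821·(-3) + 0.4836·4 = -1.1194.
u_3 = a_3 + 2.5997·q_1 + 1.1194·q_2 = (-0.6628, -3.3140, 3.0930).
‖u_3‖ = 4.5813, so q_3 = (-0.1447, -0.7234, 0.6751).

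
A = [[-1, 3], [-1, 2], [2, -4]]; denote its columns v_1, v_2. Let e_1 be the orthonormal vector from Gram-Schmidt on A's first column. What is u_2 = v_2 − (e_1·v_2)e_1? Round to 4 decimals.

v_1 = (-1, -1, 2); ‖v_1‖ = 2.4495, so e_1 = (-0.4082, -0.4082, 0.8165).
e_1·v_2 = (-0.4082)·3 + (-0.4082)·2 + 0.8165·(-4) = -5.3072.
u_2 = v_2 + 5.3072·e_1 = (0.8333, -0.1667, 0.3333).

u_2 = (0.8333, -0.1667, 0.3333)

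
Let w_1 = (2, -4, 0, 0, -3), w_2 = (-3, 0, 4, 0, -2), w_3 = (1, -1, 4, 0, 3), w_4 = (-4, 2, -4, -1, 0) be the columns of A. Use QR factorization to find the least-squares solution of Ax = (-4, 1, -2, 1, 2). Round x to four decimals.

w_1 = (2, -4, 0, 0, -3); ‖w_1‖ = 5.3852, so q_1 = (0.3714, -0.7428, 0.0000, 0.0000, -0.5571).
q_1·w_2 = 0.3714·(-3) + (-0.7428)·0 + 0.0000·4 + 0.0000·0 + (-0.5571)·(-2) = 0.0000.
u_2 = w_2 + 0.0000·q_1 = (-3.0000, 0.0000, 4.0000, 0.0000, -2.0000).
‖u_2‖ = 5.3852, so q_2 = (-0.5571, 0.0000, 0.7428, 0.0000, -0.3714).
q_1·w_3 = 0.3714·1 + (-0.7428)·(-1) + 0.0000·4 + 0.0000·0 + (-0.5571)·3 = -0.5571; q_2·w_3 = (-0.5571)·1 + 0.0000·(-1) + 0.7428·4 + 0.0000·0 + (-0.3714)·3 = 1.2999.
u_3 = w_3 + 0.5571·q_1 − 1.2999·q_2 = (1.9310, -1.4138, 3.0345, 0.0000, 3.1724).
‖u_3‖ = 5.0000, so q_3 = (0.3862, -0.2828, 0.6069, 0.0000, 0.6345).
q_1·w_4 = 0.3714·(-4) + (-0.7428)·2 + 0.0000·(-4) + 0.0000·(-1) + (-0.5571)·0 = -2.9711; q_2·w_4 = (-0.5571)·(-4) + 0.0000·2 + 0.7428·(-4) + 0.0000·(-1) + (-0.3714)·0 = -0.7428; q_3·w_4 = 0.3862·(-4) + (-0.2828)·2 + 0.6069·(-4) + 0.0000·(-1) + 0.6345·0 = -4.5379.
u_4 = w_4 + 2.9711·q_1 + 0.7428·q_2 + 4.5379·q_3 = (-1.5578, -1.4900, -0.6942, -1.0000, 0.9482).
‖u_4‖ = 2.6510, so q_4 = (-0.5876, -0.5621, -0.2619, -0.3772, 0.3577).
Qᵀb = (-3.3425, 0.0000, -1.7724, 2.6503).
Back-substitute: x_4 = 2.6503/2.6510 = 0.9997.
x_3 = (-1.7724 + 4.5379·0.9997)/5.0000 = 0.5528.
x_2 = (0.0000 − 1.2999·0.5528 + 0.7428·0.9997)/5.3852 = 0.0044.
x_1 = (-3.3425 + 0.0000·0.0044 + 0.5571·0.5528 + 2.9711·0.9997)/5.3852 = -0.0119.

x = (-0.0119, 0.0044, 0.5528, 0.9997)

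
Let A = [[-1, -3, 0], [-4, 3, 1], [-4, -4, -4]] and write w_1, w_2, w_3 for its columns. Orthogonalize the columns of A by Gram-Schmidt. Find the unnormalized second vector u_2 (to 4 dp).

e_1 = w_1/‖w_1‖ = (-1, -4, -4)/5.7446 = (-0.1741, -0.6963, -0.6963).
r_{12} = e_1·w_2 = 1.2185.
u_2 = w_2 − 1.2185·e_1 = (-2.7879, 3.8485, -3.1515).

u_2 = (-2.7879, 3.8485, -3.1515)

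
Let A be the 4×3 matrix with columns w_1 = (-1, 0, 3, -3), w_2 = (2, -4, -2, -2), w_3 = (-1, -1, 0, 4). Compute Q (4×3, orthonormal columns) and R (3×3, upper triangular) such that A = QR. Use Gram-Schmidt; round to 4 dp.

Q = [[-0.2294, 0.3594, -0.3487], [0.0000, -0.7588, -0.6490], [0.6882, -0.3195, 0.4165], [-0.6882, -0.4393, 0.5327]], R = [[4.3589, -0.4588, -2.5236], [0.0000, 5.2716, -1.3578], [0.0000, 0.0000, 3.1286]]

q_1 = w_1/‖w_1‖ = (-1, 0, 3, -3)/4.3589 = (-0.2294, 0.0000, 0.6882, -0.6882).
r_{12} = q_1·w_2 = -0.4588.
u_2 = w_2 + 0.4588·q_1 = (1.8947, -4.0000, -1.6842, -2.3158).
‖u_2‖ = 5.2716, so q_2 = (0.3594, -0.7588, -0.3195, -0.4393).
r_{13} = q_1·w_3 = -2.5236; r_{23} = q_2·w_3 = -1.3578.
u_3 = w_3 + 2.5236·q_1 + 1.3578·q_2 = (-1.0909, -2.0303, 1.3030, 1.6667).
‖u_3‖ = 3.1286, so q_3 = (-0.3487, -0.6490, 0.4165, 0.5327).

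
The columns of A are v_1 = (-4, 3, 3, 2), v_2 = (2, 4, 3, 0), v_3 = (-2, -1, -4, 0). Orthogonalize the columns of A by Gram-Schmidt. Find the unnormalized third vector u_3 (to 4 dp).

q_1 = v_1/‖v_1‖ = (-4, 3, 3, 2)/6.1644 = (-0.6489, 0.4867, 0.4867, 0.3244).
r_{12} = q_1·v_2 = 2.1089.
u_2 = v_2 − 2.1089·q_1 = (3.3684, 2.9737, 1.9737, -0.6842).
‖u_2‖ = 4.9551, so q_2 = (0.6798, 0.6001, 0.3983, -0.1381).
r_{13} = q_1·v_3 = -1.1355; r_{23} = q_2·v_3 = -3.5530.
u_3 = v_3 + 1.1355·q_1 + 3.5530·q_2 = (-0.3215, 1.6849, -2.0322, -0.1222).

u_3 = (-0.3215, 1.6849, -2.0322, -0.1222)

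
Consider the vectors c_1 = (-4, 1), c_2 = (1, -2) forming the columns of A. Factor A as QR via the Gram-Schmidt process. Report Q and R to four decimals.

Q = [[-0.9701, -0.2425], [0.2425, -0.9701]], R = [[4.1231, -1.4552], [0.0000, 1.6977]]

c_1 = (-4, 1); ‖c_1‖ = 4.1231, so q_1 = (-0.9701, 0.2425).
q_1·c_2 = (-0.9701)·1 + 0.2425·(-2) = -1.4552.
u_2 = c_2 + 1.4552·q_1 = (-0.4118, -1.6471).
‖u_2‖ = 1.6977, so q_2 = (-0.2425, -0.9701).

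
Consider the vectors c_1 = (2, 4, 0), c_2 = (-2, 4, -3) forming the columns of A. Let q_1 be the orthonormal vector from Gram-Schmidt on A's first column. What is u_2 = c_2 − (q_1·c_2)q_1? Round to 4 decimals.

c_1 = (2, 4, 0); ‖c_1‖ = 4.4721, so q_1 = (0.4472, 0.8944, 0.0000).
q_1·c_2 = 0.4472·(-2) + 0.8944·4 + 0.0000·(-3) = 2.6833.
u_2 = c_2 − 2.6833·q_1 = (-3.2000, 1.6000, -3.0000).

u_2 = (-3.2000, 1.6000, -3.0000)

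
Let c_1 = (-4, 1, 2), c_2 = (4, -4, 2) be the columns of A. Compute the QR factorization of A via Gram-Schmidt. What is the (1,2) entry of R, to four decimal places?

e_1 = c_1/‖c_1‖ = (-4, 1, 2)/4.5826 = (-0.8729, 0.2182, 0.4364).
r_{12} = e_1·c_2 = -3.4915.

r_{12} = -3.4915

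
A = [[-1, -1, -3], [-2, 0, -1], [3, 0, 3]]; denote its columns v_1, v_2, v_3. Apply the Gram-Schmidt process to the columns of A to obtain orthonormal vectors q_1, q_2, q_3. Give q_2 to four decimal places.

q_1 = v_1/‖v_1‖ = (-1, -2, 3)/3.7417 = (-0.2673, -0.5345, 0.8018).
r_{12} = q_1·v_2 = 0.2673.
u_2 = v_2 − 0.2673·q_1 = (-0.9286, 0.1429, -0.2143).
‖u_2‖ = 0.9636, so q_2 = (-0.9636, 0.1482, -0.2224).

q_2 = (-0.9636, 0.1482, -0.2224)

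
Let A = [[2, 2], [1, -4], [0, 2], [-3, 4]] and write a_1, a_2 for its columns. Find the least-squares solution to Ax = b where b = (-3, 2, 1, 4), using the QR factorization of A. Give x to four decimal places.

e_1 = a_1/‖a_1‖ = (2, 1, 0, -3)/3.7417 = (0.5345, 0.2673, 0.0000, -0.8018).
r_{12} = e_1·a_2 = -3.2071.
u_2 = a_2 + 3.2071·e_1 = (3.7143, -3.1429, 2.0000, 1.4286).
‖u_2‖ = 5.4511, so e_2 = (0.6814, -0.5766, 0.3669, 0.2621).
Qᵀb = (-4.2762, -1.7821).
Back-substitute: x_2 = -1.7821/5.4511 = -0.3269.
x_1 = (-4.2762 + 3.2071·(-0.3269))/3.7417 = -1.4231.

x = (-1.4231, -0.3269)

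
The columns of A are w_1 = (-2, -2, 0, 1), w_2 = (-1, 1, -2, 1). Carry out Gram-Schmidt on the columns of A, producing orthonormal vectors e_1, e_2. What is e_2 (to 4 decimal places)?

e_1 = w_1/‖w_1‖ = (-2, -2, 0, 1)/3.0000 = (-0.6667, -0.6667, 0.0000, 0.3333).
r_{12} = e_1·w_2 = 0.3333.
u_2 = w_2 − 0.3333·e_1 = (-0.7778, 1.2222, -2.0000, 0.8889).
‖u_2‖ = 2.6247, so e_2 = (-0.2963, 0.4657, -0.7620, 0.3387).

e_2 = (-0.2963, 0.4657, -0.7620, 0.3387)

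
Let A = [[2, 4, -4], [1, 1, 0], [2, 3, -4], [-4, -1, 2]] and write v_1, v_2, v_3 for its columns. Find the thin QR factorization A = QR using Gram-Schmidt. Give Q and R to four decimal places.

Q = [[0.4000, 0.6998, 0.1734], [0.2000, 0.0677, 0.8486], [0.4000, 0.4176, -0.4973], [-0.8000, 0.5756, 0.0502]], R = [[5.0000, 3.8000, -4.8000], [0.0000, 3.5440, -3.3183], [0.0000, 0.0000, 1.3961]]

e_1 = v_1/‖v_1‖ = (2, 1, 2, -4)/5.0000 = (0.4000, 0.2000, 0.4000, -0.8000).
r_{12} = e_1·v_2 = 3.8000.
u_2 = v_2 − 3.8000·e_1 = (2.4800, 0.2400, 1.4800, 2.0400).
‖u_2‖ = 3.5440, so e_2 = (0.6998, 0.0677, 0.4176, 0.5756).
r_{13} = e_1·v_3 = -4.8000; r_{23} = e_2·v_3 = -3.3183.
u_3 = v_3 + 4.8000·e_1 + 3.3183·e_2 = (0.2420, 1.1847, -0.6943, 0.0701).
‖u_3‖ = 1.3961, so e_3 = (0.1734, 0.8486, -0.4973, 0.0502).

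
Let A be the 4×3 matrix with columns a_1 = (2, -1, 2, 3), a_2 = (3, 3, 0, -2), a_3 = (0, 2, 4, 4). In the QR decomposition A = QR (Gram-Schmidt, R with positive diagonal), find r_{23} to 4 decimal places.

a_1 = (2, -1, 2, 3); ‖a_1‖ = 4.2426, so e_1 = (0.4714, -0.2357, 0.4714, 0.7071).
e_1·a_2 = 0.4714·3 + (-0.2357)·3 + 0.4714·0 + 0.7071·(-2) = -0.7071.
u_2 = a_2 + 0.7071·e_1 = (3.3333, 2.8333, 0.3333, -1.5000).
‖u_2‖ = 4.6368, so e_2 = (0.7189, 0.6111, 0.0719, -0.3235).
r_{23} = e_2·a_3 = 0.2157.

r_{23} = 0.2157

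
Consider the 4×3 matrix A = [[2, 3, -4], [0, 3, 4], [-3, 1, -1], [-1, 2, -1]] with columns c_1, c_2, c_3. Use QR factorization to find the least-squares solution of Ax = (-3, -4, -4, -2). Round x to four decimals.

x = (0.6702, -1.2869, 0.0241)

c_1 = (2, 0, -3, -1); ‖c_1‖ = 3.7417, so q_1 = (0.5345, 0.0000, -0.8018, -0.2673).
q_1·c_2 = 0.5345·3 + 0.0000·3 + (-0.8018)·1 + (-0.2673)·2 = 0.2673.
u_2 = c_2 − 0.2673·q_1 = (2.8571, 3.0000, 1.2143, 2.0714).
‖u_2‖ = 4.7884, so q_2 = (0.5967, 0.6265, 0.2536, 0.4326).
q_1·c_3 = 0.5345·(-4) + 0.0000·4 + (-0.8018)·(-1) + (-0.2673)·(-1) = -1.0690; q_2·c_3 = 0.5967·(-4) + 0.6265·4 + 0.2536·(-1) + 0.4326·(-1) = -0.5668.
u_3 = c_3 + 1.0690·q_1 + 0.5668·q_2 = (-3.0903, 4.3551, -1.7134, -1.0405).
‖u_3‖ = 5.7040, so q_3 = (-0.5418, 0.7635, -0.3004, -0.1824).
Qᵀb = (2.1381, -6.1757, 0.1376).
Back-substitute: x_3 = 0.1376/5.7040 = 0.0241.
x_2 = (-6.1757 + 0.5668·0.0241)/4.7884 = -1.2869.
x_1 = (2.1381 − 0.2673·(-1.2869) + 1.0690·0.0241)/3.7417 = 0.6702.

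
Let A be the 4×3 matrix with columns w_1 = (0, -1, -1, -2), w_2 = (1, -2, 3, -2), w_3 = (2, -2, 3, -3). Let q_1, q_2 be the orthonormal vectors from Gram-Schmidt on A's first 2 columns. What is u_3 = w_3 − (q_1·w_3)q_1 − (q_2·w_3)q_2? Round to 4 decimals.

u_3 = (0.8788, 0.5152, -0.0909, -0.2121)

q_1 = w_1/‖w_1‖ = (0, -1, -1, -2)/2.4495 = (0.0000, -0.4082, -0.4082, -0.8165).
r_{12} = q_1·w_2 = 1.2247.
u_2 = w_2 − 1.2247·q_1 = (1.0000, -1.5000, 3.5000, -1.0000).
‖u_2‖ = 4.0620, so q_2 = (0.2462, -0.3693, 0.8616, -0.2462).
r_{13} = q_1·w_3 = 2.0412; r_{23} = q_2·w_3 = 4.5544.
u_3 = w_3 − 2.0412·q_1 − 4.5544·q_2 = (0.8788, 0.5152, -0.0909, -0.2121).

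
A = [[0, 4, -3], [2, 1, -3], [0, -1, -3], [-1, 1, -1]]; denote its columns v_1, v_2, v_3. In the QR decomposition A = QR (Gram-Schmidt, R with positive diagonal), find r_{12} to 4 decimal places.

v_1 = (0, 2, 0, -1); ‖v_1‖ = 2.2361, so e_1 = (0.0000, 0.8944, 0.0000, -0.4472).
r_{12} = e_1·v_2 = 0.4472.

r_{12} = 0.4472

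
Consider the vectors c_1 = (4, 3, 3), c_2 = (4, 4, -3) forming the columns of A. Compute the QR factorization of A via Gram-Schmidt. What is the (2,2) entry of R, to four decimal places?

r_{22} = 5.5120

c_1 = (4, 3, 3); ‖c_1‖ = 5.8310, so q_1 = (0.6860, 0.5145, 0.5145).
q_1·c_2 = 0.6860·4 + 0.5145·4 + 0.5145·(-3) = 3.2585.
u_2 = c_2 − 3.2585·q_1 = (1.7647, 2.3235, -4.6765).
r_{22} = ‖u_2‖ = 5.5120.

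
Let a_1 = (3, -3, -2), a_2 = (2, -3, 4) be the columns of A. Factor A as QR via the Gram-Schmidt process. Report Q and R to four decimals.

e_1 = a_1/‖a_1‖ = (3, -3, -2)/4.6904 = (0.6396, -0.6396, -0.4264).
r_{12} = e_1·a_2 = 1.4924.
u_2 = a_2 − 1.4924·e_1 = (1.0455, -2.0455, 4.6364).
‖u_2‖ = 5.1742, so e_2 = (0.2020, -0.3953, 0.8960).

Q = [[0.6396, 0.2020], [-0.6396, -0.3953], [-0.4264, 0.8960]], R = [[4.6904, 1.4924], [0.0000, 5.1742]]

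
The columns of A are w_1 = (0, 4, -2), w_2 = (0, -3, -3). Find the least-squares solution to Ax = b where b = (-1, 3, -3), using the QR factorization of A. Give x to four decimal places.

w_1 = (0, 4, -2); ‖w_1‖ = 4.4721, so q_1 = (0.0000, 0.8944, -0.4472).
q_1·w_2 = 0.0000·0 + 0.8944·(-3) + (-0.4472)·(-3) = -1.3416.
u_2 = w_2 + 1.3416·q_1 = (0.0000, -1.8000, -3.6000).
‖u_2‖ = 4.0249, so q_2 = (0.0000, -0.4472, -0.8944).
Qᵀb = (4.0249, 1.3416).
Back-substitute: x_2 = 1.3416/4.0249 = 0.3333.
x_1 = (4.0249 + 1.3416·0.3333)/4.4721 = 1.0000.

x = (1.0000, 0.3333)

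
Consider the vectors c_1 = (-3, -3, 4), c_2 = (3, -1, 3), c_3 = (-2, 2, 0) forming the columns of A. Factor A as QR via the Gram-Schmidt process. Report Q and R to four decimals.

c_1 = (-3, -3, 4); ‖c_1‖ = 5.8310, so e_1 = (-0.5145, -0.5145, 0.6860).
e_1·c_2 = (-0.5145)·3 + (-0.5145)·(-1) + 0.6860·3 = 1.0290.
u_2 = c_2 − 1.0290·e_1 = (3.5294, -0.4706, 2.2941).
‖u_2‖ = 4.2357, so e_2 = (0.8333, -0.1111, 0.5416).
e_1·c_3 = (-0.5145)·(-2) + (-0.5145)·2 + 0.6860·0 = 0.0000; e_2·c_3 = 0.8333·(-2) + (-0.1111)·2 + 0.5416·0 = -1.8887.
u_3 = c_3 + 0.0000·e_1 + 1.8887·e_2 = (-0.4262, 1.7902, 1.0230).
‖u_3‖ = 2.1054, so e_3 = (-0.2024, 0.8503, 0.4859).

Q = [[-0.5145, 0.8333, -0.2024], [-0.5145, -0.1111, 0.8503], [0.6860, 0.5416, 0.4859]], R = [[5.8310, 1.0290, 0.0000], [0.0000, 4.2357, -1.8887], [0.0000, 0.0000, 2.1054]]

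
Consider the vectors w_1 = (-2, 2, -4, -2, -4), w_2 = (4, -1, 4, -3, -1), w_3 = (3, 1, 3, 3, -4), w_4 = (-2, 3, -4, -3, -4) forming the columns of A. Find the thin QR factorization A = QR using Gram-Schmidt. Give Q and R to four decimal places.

Q = [[-0.3015, 0.5367, 0.2211, -0.0146], [0.3015, -0.0447, 0.2300, 0.9185], [-0.6030, 0.4174, 0.2272, 0.2281], [-0.3015, -0.6113, 0.7144, -0.1211], [-0.6030, -0.4025, -0.5799, 0.2990]], R = [[6.6332, -2.4121, -0.9045, 7.2363], [0.0000, 6.0977, 2.5941, 0.5665], [0.0000, 0.0000, 6.0376, -0.4843], [0.0000, 0.0000, 0.0000, 1.0396]]

e_1 = w_1/‖w_1‖ = (-2, 2, -4, -2, -4)/6.6332 = (-0.3015, 0.3015, -0.6030, -0.3015, -0.6030).
r_{12} = e_1·w_2 = -2.4121.
u_2 = w_2 + 2.4121·e_1 = (3.2727, -0.2727, 2.5455, -3.7273, -2.4545).
‖u_2‖ = 6.0977, so e_2 = (0.5367, -0.0447, 0.4174, -0.6113, -0.4025).
r_{13} = e_1·w_3 = -0.9045; r_{23} = e_2·w_3 = 2.5941.
u_3 = w_3 + 0.9045·e_1 − 2.5941·e_2 = (1.3350, 1.3888, 1.3716, 4.3130, -3.5012).
‖u_3‖ = 6.0376, so e_3 = (0.2211, 0.2300, 0.2272, 0.7144, -0.5799).
r_{14} = e_1·w_4 = 7.2363; r_{24} = e_2·w_4 = 0.5665; r_{34} = e_3·w_4 = -0.4843.
u_4 = w_4 − 7.2363·e_1 − 0.5665·e_2 + 0.4843·e_3 = (-0.0152, 0.9549, 0.2372, -0.1259, 0.3108).
‖u_4‖ = 1.0396, so e_4 = (-0.0146, 0.9185, 0.2281, -0.1211, 0.2990).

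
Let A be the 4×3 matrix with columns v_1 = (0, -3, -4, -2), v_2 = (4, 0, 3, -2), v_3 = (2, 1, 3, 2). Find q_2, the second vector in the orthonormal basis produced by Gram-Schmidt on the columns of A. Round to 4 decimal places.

q_2 = (0.7728, -0.1599, 0.3664, -0.4930)

v_1 = (0, -3, -4, -2); ‖v_1‖ = 5.3852, so q_1 = (0.0000, -0.5571, -0.7428, -0.3714).
q_1·v_2 = 0.0000·4 + (-0.5571)·0 + (-0.7428)·3 + (-0.3714)·(-2) = -1.4856.
u_2 = v_2 + 1.4856·q_1 = (4.0000, -0.8276, 1.8966, -2.5517).
‖u_2‖ = 5.1762, so q_2 = (0.7728, -0.1599, 0.3664, -0.4930).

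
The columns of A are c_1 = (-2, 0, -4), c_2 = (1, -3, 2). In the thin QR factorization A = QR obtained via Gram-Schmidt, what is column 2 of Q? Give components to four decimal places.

e_2 = (0.0000, -1.0000, 0.0000)

c_1 = (-2, 0, -4); ‖c_1‖ = 4.4721, so e_1 = (-0.4472, 0.0000, -0.8944).
e_1·c_2 = (-0.4472)·1 + 0.0000·(-3) + (-0.8944)·2 = -2.2361.
u_2 = c_2 + 2.2361·e_1 = (0.0000, -3.0000, 0.0000).
‖u_2‖ = 3.0000, so e_2 = (0.0000, -1.0000, 0.0000).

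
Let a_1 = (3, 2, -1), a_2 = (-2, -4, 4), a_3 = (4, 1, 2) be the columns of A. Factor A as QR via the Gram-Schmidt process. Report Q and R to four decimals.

e_1 = a_1/‖a_1‖ = (3, 2, -1)/3.7417 = (0.8018, 0.5345, -0.2673).
r_{12} = e_1·a_2 = -4.8107.
u_2 = a_2 + 4.8107·e_1 = (1.8571, -1.4286, 2.7143).
‖u_2‖ = 3.5857, so e_2 = (0.5179, -0.3984, 0.7570).
r_{13} = e_1·a_3 = 3.2071; r_{23} = e_2·a_3 = 3.1873.
u_3 = a_3 − 3.2071·e_1 − 3.1873·e_2 = (-0.2222, 0.5556, 0.4444).
‖u_3‖ = 0.7454, so e_3 = (-0.2981, 0.7454, 0.5963).

Q = [[0.8018, 0.5179, -0.2981], [0.5345, -0.3984, 0.7454], [-0.2673, 0.7570, 0.5963]], R = [[3.7417, -4.8107, 3.2071], [0.0000, 3.5857, 3.1873], [0.0000, 0.0000, 0.7454]]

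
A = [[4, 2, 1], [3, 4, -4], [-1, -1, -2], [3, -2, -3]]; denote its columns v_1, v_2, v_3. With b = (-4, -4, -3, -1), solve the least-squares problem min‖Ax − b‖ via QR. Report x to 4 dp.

v_1 = (4, 3, -1, 3); ‖v_1‖ = 5.9161, so q_1 = (0.6761, 0.5071, -0.1690, 0.5071).
q_1·v_2 = 0.6761·2 + 0.5071·4 + (-0.1690)·(-1) + 0.5071·(-2) = 2.5355.
u_2 = v_2 − 2.5355·q_1 = (0.2857, 2.7143, -0.5714, -3.2857).
‖u_2‖ = 4.3095, so q_2 = (0.0663, 0.6298, -0.1326, -0.7624).
q_1·v_3 = 0.6761·1 + 0.5071·(-4) + (-0.1690)·(-2) + 0.5071·(-3) = -2.5355; q_2·v_3 = 0.0663·1 + 0.6298·(-4) + (-0.1326)·(-2) + (-0.7624)·(-3) = 0.0994.
u_3 = v_3 + 2.5355·q_1 − 0.0994·q_2 = (2.7077, -2.7769, -2.4154, -1.6385).
‖u_3‖ = 4.8540, so q_3 = (0.5578, -0.5721, -0.4976, -0.3375).
Qᵀb = (-4.7329, -1.6243, 1.8874).
Back-substitute: x_3 = 1.8874/4.8540 = 0.3888.
x_2 = (-1.6243 − 0.0994·0.3888)/4.3095 = -0.3859.
x_1 = (-4.7329 − 2.5355·(-0.3859) + 2.5355·0.3888)/5.9161 = -0.4680.

x = (-0.4680, -0.3859, 0.3888)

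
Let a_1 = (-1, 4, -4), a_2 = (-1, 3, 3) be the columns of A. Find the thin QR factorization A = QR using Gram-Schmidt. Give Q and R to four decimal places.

Q = [[-0.1741, -0.2226], [0.6963, 0.6610], [-0.6963, 0.7166]], R = [[5.7446, 0.1741], [0.0000, 4.3554]]

q_1 = a_1/‖a_1‖ = (-1, 4, -4)/5.7446 = (-0.1741, 0.6963, -0.6963).
r_{12} = q_1·a_2 = 0.1741.
u_2 = a_2 − 0.1741·q_1 = (-0.9697, 2.8788, 3.1212).
‖u_2‖ = 4.3554, so q_2 = (-0.2226, 0.6610, 0.7166).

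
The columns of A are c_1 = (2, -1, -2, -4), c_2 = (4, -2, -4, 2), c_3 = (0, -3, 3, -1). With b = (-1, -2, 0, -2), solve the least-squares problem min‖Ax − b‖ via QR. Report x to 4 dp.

x = (0.3529, -0.1176, 0.3529)

q_1 = c_1/‖c_1‖ = (2, -1, -2, -4)/5.0000 = (0.4000, -0.2000, -0.4000, -0.8000).
r_{12} = q_1·c_2 = 2.0000.
u_2 = c_2 − 2.0000·q_1 = (3.2000, -1.6000, -3.2000, 3.6000).
‖u_2‖ = 6.0000, so q_2 = (0.5333, -0.2667, -0.5333, 0.6000).
r_{13} = q_1·c_3 = 0.2000; r_{23} = q_2·c_3 = -1.4000.
u_3 = c_3 − 0.2000·q_1 + 1.4000·q_2 = (0.6667, -3.3333, 2.3333, 0.0000).
‖u_3‖ = 4.1231, so q_3 = (0.1617, -0.8085, 0.5659, 0.0000).
Qᵀb = (1.6000, -1.2000, 1.4552).
Back-substitute: x_3 = 1.4552/4.1231 = 0.3529.
x_2 = (-1.2000 + 1.4000·0.3529)/6.0000 = -0.1176.
x_1 = (1.6000 − 2.0000·(-0.1176) − 0.2000·0.3529)/5.0000 = 0.3529.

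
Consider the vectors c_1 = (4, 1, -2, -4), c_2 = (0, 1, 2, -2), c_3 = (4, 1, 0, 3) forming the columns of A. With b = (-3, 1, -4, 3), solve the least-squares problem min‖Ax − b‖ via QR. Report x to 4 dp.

x = (-0.1483, -1.5551, -0.3475)

c_1 = (4, 1, -2, -4); ‖c_1‖ = 6.0828, so q_1 = (0.6576, 0.1644, -0.3288, -0.6576).
q_1·c_2 = 0.6576·0 + 0.1644·1 + (-0.3288)·2 + (-0.6576)·(-2) = 0.8220.
u_2 = c_2 − 0.8220·q_1 = (-0.5405, 0.8649, 2.2703, -1.4595).
‖u_2‖ = 2.8852, so q_2 = (-0.1874, 0.2998, 0.7869, -0.5058).
q_1·c_3 = 0.6576·4 + 0.1644·1 + (-0.3288)·0 + (-0.6576)·3 = 0.8220; q_2·c_3 = (-0.1874)·4 + 0.2998·1 + 0.7869·0 + (-0.5058)·3 = -1.9672.
u_3 = c_3 − 0.8220·q_1 + 1.9672·q_2 = (3.0909, 1.4545, 1.8182, 2.5455).
‖u_3‖ = 4.6319, so q_3 = (0.6673, 0.3140, 0.3925, 0.5495).
Qᵀb = (-2.4660, -3.8032, -1.6094).
Back-substitute: x_3 = -1.6094/4.6319 = -0.3475.
x_2 = (-3.8032 + 1.9672·(-0.3475))/2.8852 = -1.5551.
x_1 = (-2.4660 − 0.8220·(-1.5551) − 0.8220·(-0.3475))/6.0828 = -0.1483.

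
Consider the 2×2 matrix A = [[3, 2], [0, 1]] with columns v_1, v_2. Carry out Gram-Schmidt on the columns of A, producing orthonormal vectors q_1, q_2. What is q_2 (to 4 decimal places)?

q_2 = (0.0000, 1.0000)

v_1 = (3, 0); ‖v_1‖ = 3.0000, so q_1 = (1.0000, 0.0000).
q_1·v_2 = 1.0000·2 + 0.0000·1 = 2.0000.
u_2 = v_2 − 2.0000·q_1 = (0.0000, 1.0000).
‖u_2‖ = 1.0000, so q_2 = (0.0000, 1.0000).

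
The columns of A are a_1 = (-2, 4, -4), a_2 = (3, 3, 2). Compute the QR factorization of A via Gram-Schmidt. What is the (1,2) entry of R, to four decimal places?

r_{12} = -0.3333

a_1 = (-2, 4, -4); ‖a_1‖ = 6.0000, so e_1 = (-0.3333, 0.6667, -0.6667).
r_{12} = e_1·a_2 = -0.3333.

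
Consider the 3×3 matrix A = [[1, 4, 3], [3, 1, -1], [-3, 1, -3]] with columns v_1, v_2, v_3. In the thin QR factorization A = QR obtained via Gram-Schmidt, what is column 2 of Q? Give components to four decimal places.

v_1 = (1, 3, -3); ‖v_1‖ = 4.3589, so e_1 = (0.2294, 0.6882, -0.6882).
e_1·v_2 = 0.2294·4 + 0.6882·1 + (-0.6882)·1 = 0.9177.
u_2 = v_2 − 0.9177·e_1 = (3.7895, 0.3684, 1.6316).
‖u_2‖ = 4.1422, so e_2 = (0.9148, 0.0889, 0.3939).

e_2 = (0.9148, 0.0889, 0.3939)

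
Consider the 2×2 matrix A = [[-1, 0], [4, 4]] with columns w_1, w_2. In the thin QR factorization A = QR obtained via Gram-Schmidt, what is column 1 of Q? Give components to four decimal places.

w_1 = (-1, 4); ‖w_1‖ = 4.1231, so q_1 = (-0.2425, 0.9701).

q_1 = (-0.2425, 0.9701)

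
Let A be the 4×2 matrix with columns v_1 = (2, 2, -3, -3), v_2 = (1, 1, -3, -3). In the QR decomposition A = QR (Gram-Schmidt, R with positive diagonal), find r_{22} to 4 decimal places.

r_{22} = 1.1767

v_1 = (2, 2, -3, -3); ‖v_1‖ = 5.0990, so e_1 = (0.3922, 0.3922, -0.5883, -0.5883).
e_1·v_2 = 0.3922·1 + 0.3922·1 + (-0.5883)·(-3) + (-0.5883)·(-3) = 4.3146.
u_2 = v_2 − 4.3146·e_1 = (-0.6923, -0.6923, -0.4615, -0.4615).
r_{22} = ‖u_2‖ = 1.1767.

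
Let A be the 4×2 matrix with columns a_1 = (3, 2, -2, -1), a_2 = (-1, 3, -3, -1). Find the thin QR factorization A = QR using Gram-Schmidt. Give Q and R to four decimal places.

a_1 = (3, 2, -2, -1); ‖a_1‖ = 4.2426, so e_1 = (0.7071, 0.4714, -0.4714, -0.2357).
e_1·a_2 = 0.7071·(-1) + 0.4714·3 + (-0.4714)·(-3) + (-0.2357)·(-1) = 2.3570.
u_2 = a_2 − 2.3570·e_1 = (-2.6667, 1.8889, -1.8889, -0.4444).
‖u_2‖ = 3.8006, so e_2 = (-0.7016, 0.4970, -0.4970, -0.1169).

Q = [[0.7071, -0.7016], [0.4714, 0.4970], [-0.4714, -0.4970], [-0.2357, -0.1169]], R = [[4.2426, 2.3570], [0.0000, 3.8006]]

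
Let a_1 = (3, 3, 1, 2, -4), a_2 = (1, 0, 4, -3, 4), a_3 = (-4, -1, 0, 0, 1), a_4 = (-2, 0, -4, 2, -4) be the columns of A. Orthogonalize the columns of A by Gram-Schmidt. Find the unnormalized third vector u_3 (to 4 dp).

a_1 = (3, 3, 1, 2, -4); ‖a_1‖ = 6.2450, so e_1 = (0.4804, 0.4804, 0.1601, 0.3203, -0.6405).
e_1·a_2 = 0.4804·1 + 0.4804·0 + 0.1601·4 + 0.3203·(-3) + (-0.6405)·4 = -2.4019.
u_2 = a_2 + 2.4019·e_1 = (2.1538, 1.1538, 4.3846, -2.2308, 2.4615).
‖u_2‖ = 6.0192, so e_2 = (0.3578, 0.1917, 0.7284, -0.3706, 0.4089).
e_1·a_3 = 0.4804·(-4) + 0.4804·(-1) + 0.1601·0 + 0.3203·0 + (-0.6405)·1 = -3.0424; e_2·a_3 = 0.3578·(-4) + 0.1917·(-1) + 0.7284·0 + (-0.3706)·0 + 0.4089·1 = -1.2141.
u_3 = a_3 + 3.0424·e_1 + 1.2141·e_2 = (-2.1040, 0.6943, 1.3715, 0.5244, -0.4522).

u_3 = (-2.1040, 0.6943, 1.3715, 0.5244, -0.4522)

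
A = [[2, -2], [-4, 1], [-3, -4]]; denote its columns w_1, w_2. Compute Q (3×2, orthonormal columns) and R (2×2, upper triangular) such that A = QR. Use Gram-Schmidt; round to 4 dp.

Q = [[0.3714, -0.5033], [-0.7428, 0.3432], [-0.5571, -0.7931]], R = [[5.3852, 0.7428], [0.0000, 4.5220]]

w_1 = (2, -4, -3); ‖w_1‖ = 5.3852, so q_1 = (0.3714, -0.7428, -0.5571).
q_1·w_2 = 0.3714·(-2) + (-0.7428)·1 + (-0.5571)·(-4) = 0.7428.
u_2 = w_2 − 0.7428·q_1 = (-2.2759, 1.5517, -3.5862).
‖u_2‖ = 4.5220, so q_2 = (-0.5033, 0.3432, -0.7931).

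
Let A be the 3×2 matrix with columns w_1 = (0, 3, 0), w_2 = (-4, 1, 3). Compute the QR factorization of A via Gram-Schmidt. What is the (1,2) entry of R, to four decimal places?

w_1 = (0, 3, 0); ‖w_1‖ = 3.0000, so q_1 = (0.0000, 1.0000, 0.0000).
r_{12} = q_1·w_2 = 1.0000.

r_{12} = 1.0000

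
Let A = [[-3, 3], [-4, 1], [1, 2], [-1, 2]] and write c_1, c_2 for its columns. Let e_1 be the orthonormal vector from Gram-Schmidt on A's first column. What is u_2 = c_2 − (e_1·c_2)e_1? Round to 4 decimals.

u_2 = (1.5556, -0.9259, 2.4815, 1.5185)

e_1 = c_1/‖c_1‖ = (-3, -4, 1, -1)/5.1962 = (-0.5774, -0.7698, 0.1925, -0.1925).
r_{12} = e_1·c_2 = -2.5019.
u_2 = c_2 + 2.5019·e_1 = (1.5556, -0.9259, 2.4815, 1.5185).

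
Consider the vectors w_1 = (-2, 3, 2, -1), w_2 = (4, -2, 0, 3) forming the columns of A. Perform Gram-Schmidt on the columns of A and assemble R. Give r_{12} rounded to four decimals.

r_{12} = -4.0069

w_1 = (-2, 3, 2, -1); ‖w_1‖ = 4.2426, so e_1 = (-0.4714, 0.7071, 0.4714, -0.2357).
r_{12} = e_1·w_2 = -4.0069.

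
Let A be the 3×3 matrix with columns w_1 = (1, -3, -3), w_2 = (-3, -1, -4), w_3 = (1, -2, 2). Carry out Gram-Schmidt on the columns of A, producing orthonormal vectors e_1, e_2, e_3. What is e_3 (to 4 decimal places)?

w_1 = (1, -3, -3); ‖w_1‖ = 4.3589, so e_1 = (0.2294, -0.6882, -0.6882).
e_1·w_2 = 0.2294·(-3) + (-0.6882)·(-1) + (-0.6882)·(-4) = 2.7530.
u_2 = w_2 − 2.7530·e_1 = (-3.6316, 0.8947, -2.1053).
‖u_2‖ = 4.2920, so e_2 = (-0.8461, 0.2085, -0.4905).
e_1·w_3 = 0.2294·1 + (-0.6882)·(-2) + (-0.6882)·2 = 0.2294; e_2·w_3 = (-0.8461)·1 + 0.2085·(-2) + (-0.4905)·2 = -2.2441.
u_3 = w_3 − 0.2294·e_1 + 2.2441·e_2 = (-0.9514, -1.3743, 1.0571).
‖u_3‖ = 1.9777, so e_3 = (-0.4811, -0.6949, 0.5345).

e_3 = (-0.4811, -0.6949, 0.5345)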